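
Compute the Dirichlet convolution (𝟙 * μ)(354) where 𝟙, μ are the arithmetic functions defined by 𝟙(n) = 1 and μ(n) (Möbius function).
(𝟙 * μ)(354) = 0

Divisors of 354: [1, 2, 3, 6, 59, 118, 177, 354]. For each d | 354:
  d = 1: 𝟙(1) · μ(354/1) = 1 · -1 = -1
  d = 2: 𝟙(2) · μ(354/2) = 1 · 1 = 1
  d = 3: 𝟙(3) · μ(354/3) = 1 · 1 = 1
  d = 6: 𝟙(6) · μ(354/6) = 1 · -1 = -1
  d = 59: 𝟙(59) · μ(354/59) = 1 · 1 = 1
  d = 118: 𝟙(118) · μ(354/118) = 1 · -1 = -1
  d = 177: 𝟙(177) · μ(354/177) = 1 · -1 = -1
  d = 354: 𝟙(354) · μ(354/354) = 1 · 1 = 1
Summing: (𝟙 * μ)(354) = -1 + 1 + 1 + -1 + 1 + -1 + -1 + 1 = 0.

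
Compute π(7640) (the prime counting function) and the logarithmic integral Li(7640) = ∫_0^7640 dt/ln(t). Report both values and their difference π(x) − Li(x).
π(7640) = 969;  Li(7640) ≈ 986.26;  π(x) − Li(x) ≈ -17.26.

Direct count of primes ≤ 7640 gives π(7640) = 969. Numerical evaluation of the logarithmic integral gives Li(7640) ≈ 986.26. The difference π(x) − Li(x) ≈ -17.26 is typically negative for small/moderate x (Li(x) overestimates), though Littlewood's theorem shows this sign changes infinitely often.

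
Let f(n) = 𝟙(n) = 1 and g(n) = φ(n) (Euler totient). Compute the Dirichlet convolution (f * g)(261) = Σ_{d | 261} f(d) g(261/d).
(𝟙 * φ)(261) = 261

Divisors of 261: [1, 3, 9, 29, 87, 261]. For each d | 261:
  d = 1: 𝟙(1) · φ(261/1) = 1 · 168 = 168
  d = 3: 𝟙(3) · φ(261/3) = 1 · 56 = 56
  d = 9: 𝟙(9) · φ(261/9) = 1 · 28 = 28
  d = 29: 𝟙(29) · φ(261/29) = 1 · 6 = 6
  d = 87: 𝟙(87) · φ(261/87) = 1 · 2 = 2
  d = 261: 𝟙(261) · φ(261/261) = 1 · 1 = 1
Summing: (𝟙 * φ)(261) = 168 + 56 + 28 + 6 + 2 + 1 = 261.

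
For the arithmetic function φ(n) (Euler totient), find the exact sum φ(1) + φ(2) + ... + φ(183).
Σ_{n ≤ 183} φ(n) = 10252

Compute φ(n) for each 1 ≤ n ≤ 183: φ(1) = 1, φ(2) = 1, φ(3) = 2, φ(4) = 2, φ(5) = 4, φ(6) = 2, φ(7) = 6, φ(8) = 4, φ(9) = 6, φ(10) = 4, φ(11) = 10, φ(12) = 4, φ(13) = 12, φ(14) = 6, φ(15) = 8, φ(16) = 8, φ(17) = 16, φ(18) = 6, φ(19) = 18, φ(20) = 8, φ(21) = 12, φ(22) = 10, φ(23) = 22, φ(24) = 8, φ(25) = 20, φ(26) = 12, φ(27) = 18, φ(28) = 12, φ(29) = 28, φ(30) = 8, φ(31) = 30, φ(32) = 16, φ(33) = 20, φ(34) = 16, φ(35) = 24, φ(36) = 12, φ(37) = 36, φ(38) = 18, φ(39) = 24, φ(40) = 16, φ(41) = 40, φ(42) = 12, φ(43) = 42, φ(44) = 20, φ(45) = 24, φ(46) = 22, φ(47) = 46, φ(48) = 16, φ(49) = 42, φ(50) = 20, φ(51) = 32, φ(52) = 24, φ(53) = 52, φ(54) = 18, φ(55) = 40, φ(56) = 24, φ(57) = 36, φ(58) = 28, φ(59) = 58, φ(60) = 16, φ(61) = 60, φ(62) = 30, φ(63) = 36, φ(64) = 32, φ(65) = 48, φ(66) = 20, φ(67) = 66, φ(68) = 32, φ(69) = 44, φ(70) = 24, φ(71) = 70, φ(72) = 24, φ(73) = 72, φ(74) = 36, φ(75) = 40, φ(76) = 36, φ(77) = 60, φ(78) = 24, φ(79) = 78, φ(80) = 32, φ(81) = 54, φ(82) = 40, φ(83) = 82, φ(84) = 24, φ(85) = 64, φ(86) = 42, φ(87) = 56, φ(88) = 40, φ(89) = 88, φ(90) = 24, φ(91) = 72, φ(92) = 44, φ(93) = 60, φ(94) = 46, φ(95) = 72, φ(96) = 32, φ(97) = 96, φ(98) = 42, φ(99) = 60, φ(100) = 40, φ(101) = 100, φ(102) = 32, φ(103) = 102, φ(104) = 48, φ(105) = 48, φ(106) = 52, φ(107) = 106, φ(108) = 36, φ(109) = 108, φ(110) = 40, φ(111) = 72, φ(112) = 48, φ(113) = 112, φ(114) = 36, φ(115) = 88, φ(116) = 56, φ(117) = 72, φ(118) = 58, φ(119) = 96, φ(120) = 32, φ(121) = 110, φ(122) = 60, φ(123) = 80, φ(124) = 60, φ(125) = 100, φ(126) = 36, φ(127) = 126, φ(128) = 64, φ(129) = 84, φ(130) = 48, φ(131) = 130, φ(132) = 40, φ(133) = 108, φ(134) = 66, φ(135) = 72, φ(136) = 64, φ(137) = 136, φ(138) = 44, φ(139) = 138, φ(140) = 48, φ(141) = 92, φ(142) = 70, φ(143) = 120, φ(144) = 48, φ(145) = 112, φ(146) = 72, φ(147) = 84, φ(148) = 72, φ(149) = 148, φ(150) = 40, φ(151) = 150, φ(152) = 72, φ(153) = 96, φ(154) = 60, φ(155) = 120, φ(156) = 48, φ(157) = 156, φ(158) = 78, φ(159) = 104, φ(160) = 64, φ(161) = 132, φ(162) = 54, φ(163) = 162, φ(164) = 80, φ(165) = 80, φ(166) = 82, φ(167) = 166, φ(168) = 48, φ(169) = 156, φ(170) = 64, φ(171) = 108, φ(172) = 84, φ(173) = 172, φ(174) = 56, φ(175) = 120, φ(176) = 80, φ(177) = 116, φ(178) = 88, φ(179) = 178, φ(180) = 48, φ(181) = 180, φ(182) = 72, φ(183) = 120. Summing all 183 values: 10252. (Average order: Σ_{n ≤ x} φ(n) ~ (3/π²) x². For x = 183, (3/π²)·183² ≈ 10179.44.)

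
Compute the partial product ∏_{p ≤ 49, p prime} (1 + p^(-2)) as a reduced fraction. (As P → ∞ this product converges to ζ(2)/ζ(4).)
∏ = 101793085732936000000000/67237345888235944242129

The primes p ≤ 49 are [2, 3, 5, 7, 11, 13, 17, 19, 23, 29, 31, 37, 41, 43, 47]. For each, (1 + 1/p^2) = (p^2 + 1)/p^2. Multiplying these fractions over p ∈ [2, 3, 5, 7, 11, 13, 17, 19, 23, 29, 31, 37, 41, 43, 47] gives 101793085732936000000000/67237345888235944242129. (In the limit P → ∞ this tends to ζ(2)/ζ(4).)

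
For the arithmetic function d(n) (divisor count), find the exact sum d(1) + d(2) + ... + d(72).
Σ_{n ≤ 72} d(n) = 326

Compute d(n) for each 1 ≤ n ≤ 72: d(1) = 1, d(2) = 2, d(3) = 2, d(4) = 3, d(5) = 2, d(6) = 4, d(7) = 2, d(8) = 4, d(9) = 3, d(10) = 4, d(11) = 2, d(12) = 6, d(13) = 2, d(14) = 4, d(15) = 4, d(16) = 5, d(17) = 2, d(18) = 6, d(19) = 2, d(20) = 6, d(21) = 4, d(22) = 4, d(23) = 2, d(24) = 8, d(25) = 3, d(26) = 4, d(27) = 4, d(28) = 6, d(29) = 2, d(30) = 8, d(31) = 2, d(32) = 6, d(33) = 4, d(34) = 4, d(35) = 4, d(36) = 9, d(37) = 2, d(38) = 4, d(39) = 4, d(40) = 8, d(41) = 2, d(42) = 8, d(43) = 2, d(44) = 6, d(45) = 6, d(46) = 4, d(47) = 2, d(48) = 10, d(49) = 3, d(50) = 6, d(51) = 4, d(52) = 6, d(53) = 2, d(54) = 8, d(55) = 4, d(56) = 8, d(57) = 4, d(58) = 4, d(59) = 2, d(60) = 12, d(61) = 2, d(62) = 4, d(63) = 6, d(64) = 7, d(65) = 4, d(66) = 8, d(67) = 2, d(68) = 6, d(69) = 4, d(70) = 8, d(71) = 2, d(72) = 12. Summing all 72 values: 326. (Dirichlet's divisor formula: Σ_{n ≤ x} d(n) = x ln(x) + (2γ − 1) x + O(√x). For x = 72, the asymptotic estimate is ≈ 319.04.)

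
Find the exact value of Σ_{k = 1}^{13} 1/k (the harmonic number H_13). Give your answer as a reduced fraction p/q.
H_13 = 1145993/360360

Direct summation: H_13 = 1 + 1/2 + ... + 1/13. The least common denominator is lcm(1, ..., 13) = 360360; over this denominator the numerator is 360360 + 180180 + 120120 + 90090 + 72072 + 60060 + 51480 + 45045 + 40040 + 36036 + 32760 + 30030 + 27720 = 1145993, so H_13 = 1145993/360360 (already in lowest terms) ≈ 3.18013. (The PNT-adjacent estimate ln(13) + γ ≈ 3.14217 matches within O(1/n).)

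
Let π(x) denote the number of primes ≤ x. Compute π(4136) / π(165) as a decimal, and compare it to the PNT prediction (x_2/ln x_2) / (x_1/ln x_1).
π(4136)/π(165) = 569/38 ≈ 14.9737;  PNT prediction ≈ 15.3695.

π(165) = 38 and π(4136) = 569, so π(4136)/π(165) ≈ 14.9737. The PNT-predicted ratio is (4136/ln(4136)) / (165/ln(165)) ≈ 15.3695. The two agree to within a few percent, as expected.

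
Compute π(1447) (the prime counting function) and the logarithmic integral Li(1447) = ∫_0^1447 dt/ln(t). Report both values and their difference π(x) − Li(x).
π(1447) = 229;  Li(1447) ≈ 240.55;  π(x) − Li(x) ≈ -11.55.

Direct count of primes ≤ 1447 gives π(1447) = 229. Numerical evaluation of the logarithmic integral gives Li(1447) ≈ 240.55. The difference π(x) − Li(x) ≈ -11.55 is typically negative for small/moderate x (Li(x) overestimates), though Littlewood's theorem shows this sign changes infinitely often.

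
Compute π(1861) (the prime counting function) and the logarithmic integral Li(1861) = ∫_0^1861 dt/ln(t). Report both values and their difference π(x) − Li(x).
π(1861) = 284;  Li(1861) ≈ 296.44;  π(x) − Li(x) ≈ -12.44.

Direct count of primes ≤ 1861 gives π(1861) = 284. Numerical evaluation of the logarithmic integral gives Li(1861) ≈ 296.44. The difference π(x) − Li(x) ≈ -12.44 is typically negative for small/moderate x (Li(x) overestimates), though Littlewood's theorem shows this sign changes infinitely often.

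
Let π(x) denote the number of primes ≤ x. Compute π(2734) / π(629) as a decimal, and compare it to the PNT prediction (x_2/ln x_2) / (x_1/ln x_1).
π(2734)/π(629) = 399/114 ≈ 3.5000;  PNT prediction ≈ 3.5395.

π(629) = 114 and π(2734) = 399, so π(2734)/π(629) ≈ 3.5000. The PNT-predicted ratio is (2734/ln(2734)) / (629/ln(629)) ≈ 3.5395. The two agree to within a few percent, as expected.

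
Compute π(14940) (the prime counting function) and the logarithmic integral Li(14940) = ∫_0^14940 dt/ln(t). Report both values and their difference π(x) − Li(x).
π(14940) = 1749;  Li(14940) ≈ 1770.38;  π(x) − Li(x) ≈ -21.38.

Direct count of primes ≤ 14940 gives π(14940) = 1749. Numerical evaluation of the logarithmic integral gives Li(14940) ≈ 1770.38. The difference π(x) − Li(x) ≈ -21.38 is typically negative for small/moderate x (Li(x) overestimates), though Littlewood's theorem shows this sign changes infinitely often.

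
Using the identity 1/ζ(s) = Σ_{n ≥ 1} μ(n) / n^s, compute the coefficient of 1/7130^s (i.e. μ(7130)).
μ(7130) = 1

Factor n = 7130 = 2 · 5 · 23 · 31. μ(n) = 0 if any exponent ≥ 2 (not squarefree); otherwise μ(n) = (−1)^{ω(n)} where ω(n) is the number of distinct prime factors. Applying: μ(7130) = 1.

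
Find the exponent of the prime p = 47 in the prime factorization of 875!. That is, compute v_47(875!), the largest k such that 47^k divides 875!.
v_47(875!) = 18

Legendre's formula: v_p(n!) = Σ_{k ≥ 1} ⌊n / p^k⌋. For p = 47, n = 875, the terms are:
  ⌊875/47^1⌋ = ⌊875/47⌋ = 18
(the next term ⌊875/47^2⌋ = 0, terminating the sum). Summing: v_47(875!) = 18 = 18.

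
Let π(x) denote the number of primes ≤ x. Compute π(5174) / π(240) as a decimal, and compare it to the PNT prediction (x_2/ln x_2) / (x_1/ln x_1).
π(5174)/π(240) = 689/52 ≈ 13.2500;  PNT prediction ≈ 13.8169.

π(240) = 52 and π(5174) = 689, so π(5174)/π(240) ≈ 13.2500. The PNT-predicted ratio is (5174/ln(5174)) / (240/ln(240)) ≈ 13.8169. The two agree to within a few percent, as expected.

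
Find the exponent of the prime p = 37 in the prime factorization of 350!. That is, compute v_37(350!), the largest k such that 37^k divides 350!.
v_37(350!) = 9

Legendre's formula: v_p(n!) = Σ_{k ≥ 1} ⌊n / p^k⌋. For p = 37, n = 350, the terms are:
  ⌊350/37^1⌋ = ⌊350/37⌋ = 9
(the next term ⌊350/37^2⌋ = 0, terminating the sum). Summing: v_37(350!) = 9 = 9.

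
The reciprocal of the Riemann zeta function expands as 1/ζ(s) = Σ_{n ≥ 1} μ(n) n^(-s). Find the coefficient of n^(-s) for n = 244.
μ(244) = 0

Factor n = 244 = 2^2 · 61. μ(n) = 0 if any exponent ≥ 2 (not squarefree); otherwise μ(n) = (−1)^{ω(n)} where ω(n) is the number of distinct prime factors. Applying: μ(244) = 0.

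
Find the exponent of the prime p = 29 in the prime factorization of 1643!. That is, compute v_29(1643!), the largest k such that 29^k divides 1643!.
v_29(1643!) = 57

Legendre's formula: v_p(n!) = Σ_{k ≥ 1} ⌊n / p^k⌋. For p = 29, n = 1643, the terms are:
  ⌊1643/29^1⌋ = ⌊1643/29⌋ = 56
  ⌊1643/29^2⌋ = ⌊1643/841⌋ = 1
(the next term ⌊1643/29^3⌋ = 0, terminating the sum). Summing: v_29(1643!) = 56 + 1 = 57.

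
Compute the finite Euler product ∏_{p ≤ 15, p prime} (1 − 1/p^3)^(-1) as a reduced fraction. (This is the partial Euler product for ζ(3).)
∏ = 39364325/32767248

The primes p ≤ 15 are [2, 3, 5, 7, 11, 13]. For each prime, (1 − 1/p^3)^(-1) = p^3 / (p^3 − 1). The product is (1 − 1/2^3)^(-1), (1 − 1/3^3)^(-1), (1 − 1/5^3)^(-1), (1 − 1/7^3)^(-1), (1 − 1/11^3)^(-1), (1 − 1/13^3)^(-1) = ∏ p^3 / (p^3 − 1) = 39364325/32767248.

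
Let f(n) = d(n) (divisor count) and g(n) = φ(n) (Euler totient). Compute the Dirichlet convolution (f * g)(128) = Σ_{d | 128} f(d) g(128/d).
(d * φ)(128) = 255

Divisors of 128: [1, 2, 4, 8, 16, 32, 64, 128]. For each d | 128:
  d = 1: d(1) · φ(128/1) = 1 · 64 = 64
  d = 2: d(2) · φ(128/2) = 2 · 32 = 64
  d = 4: d(4) · φ(128/4) = 3 · 16 = 48
  d = 8: d(8) · φ(128/8) = 4 · 8 = 32
  d = 16: d(16) · φ(128/16) = 5 · 4 = 20
  d = 32: d(32) · φ(128/32) = 6 · 2 = 12
  d = 64: d(64) · φ(128/64) = 7 · 1 = 7
  d = 128: d(128) · φ(128/128) = 8 · 1 = 8
Summing: (d * φ)(128) = 64 + 64 + 48 + 32 + 20 + 12 + 7 + 8 = 255.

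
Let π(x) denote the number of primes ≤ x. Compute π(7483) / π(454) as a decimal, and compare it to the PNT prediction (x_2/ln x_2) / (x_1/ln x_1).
π(7483)/π(454) = 947/87 ≈ 10.8851;  PNT prediction ≈ 11.3045.

π(454) = 87 and π(7483) = 947, so π(7483)/π(454) ≈ 10.8851. The PNT-predicted ratio is (7483/ln(7483)) / (454/ln(454)) ≈ 11.3045. The two agree to within a few percent, as expected.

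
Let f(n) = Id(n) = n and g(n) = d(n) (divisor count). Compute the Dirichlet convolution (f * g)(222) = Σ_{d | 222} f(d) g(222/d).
(Id * d)(222) = 780

Divisors of 222: [1, 2, 3, 6, 37, 74, 111, 222]. For each d | 222:
  d = 1: Id(1) · d(222/1) = 1 · 8 = 8
  d = 2: Id(2) · d(222/2) = 2 · 4 = 8
  d = 3: Id(3) · d(222/3) = 3 · 4 = 12
  d = 6: Id(6) · d(222/6) = 6 · 2 = 12
  d = 37: Id(37) · d(222/37) = 37 · 4 = 148
  d = 74: Id(74) · d(222/74) = 74 · 2 = 148
  d = 111: Id(111) · d(222/111) = 111 · 2 = 222
  d = 222: Id(222) · d(222/222) = 222 · 1 = 222
Summing: (Id * d)(222) = 8 + 8 + 12 + 12 + 148 + 148 + 222 + 222 = 780.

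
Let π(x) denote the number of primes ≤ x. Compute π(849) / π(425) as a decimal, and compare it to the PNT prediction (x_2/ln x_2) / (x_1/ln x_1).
π(849)/π(425) = 146/82 ≈ 1.7805;  PNT prediction ≈ 1.7927.

π(425) = 82 and π(849) = 146, so π(849)/π(425) ≈ 1.7805. The PNT-predicted ratio is (849/ln(849)) / (425/ln(425)) ≈ 1.7927. The two agree to within a few percent, as expected.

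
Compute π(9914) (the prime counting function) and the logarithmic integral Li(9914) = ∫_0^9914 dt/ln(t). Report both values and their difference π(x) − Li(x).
π(9914) = 1222;  Li(9914) ≈ 1236.80;  π(x) − Li(x) ≈ -14.80.

Direct count of primes ≤ 9914 gives π(9914) = 1222. Numerical evaluation of the logarithmic integral gives Li(9914) ≈ 1236.80. The difference π(x) − Li(x) ≈ -14.80 is typically negative for small/moderate x (Li(x) overestimates), though Littlewood's theorem shows this sign changes infinitely often.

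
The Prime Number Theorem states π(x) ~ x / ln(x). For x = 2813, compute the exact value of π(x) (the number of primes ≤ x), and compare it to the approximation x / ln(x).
π(2813) = 409;  x/ln(x) ≈ 354.19;  relative error ≈ 13.40%.

Directly count primes up to 2813: π(2813) = 409. The PNT approximation gives 2813/ln(2813) ≈ 2813/7.94201 ≈ 354.19. Relative error (π(x) − x/ln(x)) / π(x) ≈ 13.40%; the approximation is known to undercount slightly (Li(x) is a better estimate).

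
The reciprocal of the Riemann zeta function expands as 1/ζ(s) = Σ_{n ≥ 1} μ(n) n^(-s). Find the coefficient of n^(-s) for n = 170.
μ(170) = -1

Factor n = 170 = 2 · 5 · 17. μ(n) = 0 if any exponent ≥ 2 (not squarefree); otherwise μ(n) = (−1)^{ω(n)} where ω(n) is the number of distinct prime factors. Applying: μ(170) = -1.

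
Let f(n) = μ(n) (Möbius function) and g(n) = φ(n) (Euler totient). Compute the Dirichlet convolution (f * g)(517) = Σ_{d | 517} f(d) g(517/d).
(μ * φ)(517) = 405

Divisors of 517: [1, 11, 47, 517]. For each d | 517:
  d = 1: μ(1) · φ(517/1) = 1 · 460 = 460
  d = 11: μ(11) · φ(517/11) = -1 · 46 = -46
  d = 47: μ(47) · φ(517/47) = -1 · 10 = -10
  d = 517: μ(517) · φ(517/517) = 1 · 1 = 1
Summing: (μ * φ)(517) = 460 + -46 + -10 + 1 = 405.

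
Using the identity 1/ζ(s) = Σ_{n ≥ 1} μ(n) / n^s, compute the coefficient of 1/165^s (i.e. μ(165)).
μ(165) = -1

Factor n = 165 = 3 · 5 · 11. μ(n) = 0 if any exponent ≥ 2 (not squarefree); otherwise μ(n) = (−1)^{ω(n)} where ω(n) is the number of distinct prime factors. Applying: μ(165) = -1.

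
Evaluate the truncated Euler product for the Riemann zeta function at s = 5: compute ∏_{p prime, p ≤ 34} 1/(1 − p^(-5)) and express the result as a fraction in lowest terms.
∏ = 1910589921595024369341325427716514697147265/1842548811291065574051999987500114856101888

The primes p ≤ 34 are [2, 3, 5, 7, 11, 13, 17, 19, 23, 29, 31]. For each prime, (1 − 1/p^5)^(-1) = p^5 / (p^5 − 1). The product is (1 − 1/2^5)^(-1), (1 − 1/3^5)^(-1), (1 − 1/5^5)^(-1), (1 − 1/7^5)^(-1), (1 − 1/11^5)^(-1), (1 − 1/13^5)^(-1), (1 − 1/17^5)^(-1), (1 − 1/19^5)^(-1), (1 − 1/23^5)^(-1), (1 − 1/29^5)^(-1), (1 − 1/31^5)^(-1) = ∏ p^5 / (p^5 − 1) = 1910589921595024369341325427716514697147265/1842548811291065574051999987500114856101888.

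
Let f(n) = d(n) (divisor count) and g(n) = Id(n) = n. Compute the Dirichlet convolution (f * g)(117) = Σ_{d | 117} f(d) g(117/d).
(d * Id)(117) = 270

Divisors of 117: [1, 3, 9, 13, 39, 117]. For each d | 117:
  d = 1: d(1) · Id(117/1) = 1 · 117 = 117
  d = 3: d(3) · Id(117/3) = 2 · 39 = 78
  d = 9: d(9) · Id(117/9) = 3 · 13 = 39
  d = 13: d(13) · Id(117/13) = 2 · 9 = 18
  d = 39: d(39) · Id(117/39) = 4 · 3 = 12
  d = 117: d(117) · Id(117/117) = 6 · 1 = 6
Summing: (d * Id)(117) = 117 + 78 + 39 + 18 + 12 + 6 = 270.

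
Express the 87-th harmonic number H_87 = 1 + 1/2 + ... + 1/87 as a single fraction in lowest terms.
H_87 = 3706795349055853229324900260857622319/734184632222154704090370027645633600

Direct summation: H_87 = 1 + 1/2 + ... + 1/87. The least common denominator is lcm(1, ..., 87) = 8076030954443701744994070304101969600; over this denominator the numerator is 8076030954443701744994070304101969600 + 4038015477221850872497035152050984800 + 2692010318147900581664690101367323200 + 2019007738610925436248517576025492400 + 1615206190888740348998814060820393920 + 1346005159073950290832345050683661600 + 1153718707777671677856295757728852800 + 1009503869305462718124258788012746200 + 897336772715966860554896700455774400 + 807603095444370174499407030410196960 + 734184632222154704090370027645633600 + 673002579536975145416172525341830800 + 621233150341823211153390023392459200 + 576859353888835838928147878864426400 + 538402063629580116332938020273464640 + 504751934652731359062129394006373100 + 475060644379041279117298253182468800 + 448668386357983430277448350227887200 + 425054260760194828683898437057998400 + 403801547722185087249703515205098480 + 384572902592557225952098585909617600 + 367092316111077352045185013822816800 + 351131780627987032391046534960955200 + 336501289768487572708086262670915400 + 323041238177748069799762812164078784 + 310616575170911605576695011696229600 + 299112257571988953518298900151924800 + 288429676944417919464073939432213200 + 278483826015300060172209320831102400 + 269201031814790058166469010136732320 + 260517127562700056290131300132321600 + 252375967326365679531064697003186550 + 244728210740718234696790009215211200 + 237530322189520639558649126591234400 + 230743741555534335571259151545770560 + 224334193178991715138724175113943600 + 218271106876856803918758656867620800 + 212527130380097414341949218528999200 + 207077716780607737051130007797486400 + 201900773861092543624851757602549240 + 196976364742529310853513909856145600 + 192286451296278612976049292954808800 + 187814673359155854534745821025627200 + 183546158055538676022592506911408400 + 179467354543193372110979340091154880 + 175565890313993516195523267480477600 + 171830445839227696702001495831956800 + 168250644884243786354043131335457700 + 164816958253953096836613679675550400 + 161520619088874034899881406082039392 + 158353548126347093039099417727489600 + 155308287585455802788347505848114800 + 152377942536673617830076798190603200 + 149556128785994476759149450075962400 + 146836926444430940818074005529126720 + 144214838472208959732036969716106600 + 141684753586731609561299479019332800 + 139241913007650030086104660415551200 + 136881880583791554999899496679694400 + 134600515907395029083234505068366160 + 132393950072847569590066726296753600 + 130258563781350028145065650066160800 + 128190967530852408650699528636539200 + 126187983663182839765532348501593275 + 124246630068364642230678004678491840 + 122364105370359117348395004607605600 + 120537775439458234999911497076148800 + 118765161094760319779324563295617200 + 117043926875995677463682178320318400 + 115371870777767167785629575772885280 + 113746914851319742887240426818337600 + 112167096589495857569362087556971800 + 110630561019776736232795483617835200 + 109135553438428401959379328433810400 + 107680412725916023266587604054692928 + 106263565190048707170974609264499600 + 104883518888879243441481432520804800 + 103538858390303868525565003898743200 + 102228239929667110696127472203822400 + 100950386930546271812425878801274620 + 99704085857329651172766300050641600 + 98488182371264655426756954928072800 + 97301577764381948734868316916891200 + 96143225648139306488024646477404400 + 95012128875808255823459650636493760 + 93907336679577927267372910512813600 + 92827942005100020057403106943700800 = 40774748839614385522573902869433845509, so H_87 = 40774748839614385522573902869433845509/8076030954443701744994070304101969600; reducing by gcd(40774748839614385522573902869433845509, 8076030954443701744994070304101969600) = 11 gives 3706795349055853229324900260857622319/734184632222154704090370027645633600 ≈ 5.04886. (The PNT-adjacent estimate ln(87) + γ ≈ 5.04312 matches within O(1/n).)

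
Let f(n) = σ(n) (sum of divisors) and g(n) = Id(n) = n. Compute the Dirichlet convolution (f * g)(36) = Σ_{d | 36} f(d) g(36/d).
(σ * Id)(36) = 578

Divisors of 36: [1, 2, 3, 4, 6, 9, 12, 18, 36]. For each d | 36:
  d = 1: σ(1) · Id(36/1) = 1 · 36 = 36
  d = 2: σ(2) · Id(36/2) = 3 · 18 = 54
  d = 3: σ(3) · Id(36/3) = 4 · 12 = 48
  d = 4: σ(4) · Id(36/4) = 7 · 9 = 63
  d = 6: σ(6) · Id(36/6) = 12 · 6 = 72
  d = 9: σ(9) · Id(36/9) = 13 · 4 = 52
  d = 12: σ(12) · Id(36/12) = 28 · 3 = 84
  d = 18: σ(18) · Id(36/18) = 39 · 2 = 78
  d = 36: σ(36) · Id(36/36) = 91 · 1 = 91
Summing: (σ * Id)(36) = 36 + 54 + 48 + 63 + 72 + 52 + 84 + 78 + 91 = 578.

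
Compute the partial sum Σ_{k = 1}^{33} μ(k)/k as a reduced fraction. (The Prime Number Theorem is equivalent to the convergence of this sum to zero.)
Σ μ(k)/k = -6504197377/200560490130

Values of μ(k) for 1 ≤ k ≤ 33: μ(1) = 1, μ(2) = -1, μ(3) = -1, μ(5) = -1, μ(6) = 1, μ(7) = -1, μ(10) = 1, μ(11) = -1, μ(13) = -1, μ(14) = 1, μ(15) = 1, μ(17) = -1, μ(19) = -1, μ(21) = 1, μ(22) = 1, μ(23) = -1, μ(26) = 1, μ(29) = -1, μ(30) = -1, μ(31) = -1, μ(33) = 1, with μ = 0 on non-squarefree integers. Summing μ(k)/k for k where μ(k) ≠ 0 gives -6504197377/200560490130 ≈ -0.0324. (PNT ⟺ this sum → 0 as n → ∞.)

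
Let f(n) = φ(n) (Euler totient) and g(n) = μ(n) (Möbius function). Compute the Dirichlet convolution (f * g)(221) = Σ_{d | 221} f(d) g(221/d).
(φ * μ)(221) = 165

Divisors of 221: [1, 13, 17, 221]. For each d | 221:
  d = 1: φ(1) · μ(221/1) = 1 · 1 = 1
  d = 13: φ(13) · μ(221/13) = 12 · -1 = -12
  d = 17: φ(17) · μ(221/17) = 16 · -1 = -16
  d = 221: φ(221) · μ(221/221) = 192 · 1 = 192
Summing: (φ * μ)(221) = 1 + -12 + -16 + 192 = 165.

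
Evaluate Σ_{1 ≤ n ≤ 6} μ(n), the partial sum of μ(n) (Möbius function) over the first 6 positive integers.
Σ_{n ≤ 6} μ(n) = -1

Compute μ(n) for each 1 ≤ n ≤ 6: μ(1) = 1, μ(2) = -1, μ(3) = -1, μ(4) = 0, μ(5) = -1, μ(6) = 1. Summing all 6 values: -1. (Mertens function M(x) = Σ_{n ≤ x} μ(n); on average M(x) should be small (PNT ⟺ M(x) = o(x)).)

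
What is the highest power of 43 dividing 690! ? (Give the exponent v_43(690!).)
v_43(690!) = 16

Legendre's formula: v_p(n!) = Σ_{k ≥ 1} ⌊n / p^k⌋. For p = 43, n = 690, the terms are:
  ⌊690/43^1⌋ = ⌊690/43⌋ = 16
(the next term ⌊690/43^2⌋ = 0, terminating the sum). Summing: v_43(690!) = 16 = 16.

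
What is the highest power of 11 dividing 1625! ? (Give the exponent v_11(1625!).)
v_11(1625!) = 161

Legendre's formula: v_p(n!) = Σ_{k ≥ 1} ⌊n / p^k⌋. For p = 11, n = 1625, the terms are:
  ⌊1625/11^1⌋ = ⌊1625/11⌋ = 147
  ⌊1625/11^2⌋ = ⌊1625/121⌋ = 13
  ⌊1625/11^3⌋ = ⌊1625/1331⌋ = 1
(the next term ⌊1625/11^4⌋ = 0, terminating the sum). Summing: v_11(1625!) = 147 + 13 + 1 = 161.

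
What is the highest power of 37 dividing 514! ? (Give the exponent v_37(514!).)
v_37(514!) = 13

Legendre's formula: v_p(n!) = Σ_{k ≥ 1} ⌊n / p^k⌋. For p = 37, n = 514, the terms are:
  ⌊514/37^1⌋ = ⌊514/37⌋ = 13
(the next term ⌊514/37^2⌋ = 0, terminating the sum). Summing: v_37(514!) = 13 = 13.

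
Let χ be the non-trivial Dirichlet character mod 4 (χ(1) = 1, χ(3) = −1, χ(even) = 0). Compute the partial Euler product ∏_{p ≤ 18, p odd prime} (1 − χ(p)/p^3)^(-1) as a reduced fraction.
∏ = 87995602569875/90796952813568

The odd primes p ≤ 18 are [3, 5, 7, 11, 13, 17]. For each, χ(p) = 1 if p ≡ 1 mod 4, χ(p) = −1 if p ≡ 3 mod 4. Taking (1 − χ(p)/p^3)^(-1) = p^3/(p^3 − χ(p)): (1 − (-1)/3^3)^(-1) · (1 − (1)/5^3)^(-1) · (1 − (-1)/7^3)^(-1) · (1 − (-1)/11^3)^(-1) · (1 − (1)/13^3)^(-1) · (1 − (1)/17^3)^(-1) = 87995602569875/90796952813568.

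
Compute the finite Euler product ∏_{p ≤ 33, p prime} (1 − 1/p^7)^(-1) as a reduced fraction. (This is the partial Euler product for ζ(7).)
∏ = 37031956963631386906046525229438701635098769061332515193389940565625/36725327022248259763071767483224373757798563246158812707599806493184

The primes p ≤ 33 are [2, 3, 5, 7, 11, 13, 17, 19, 23, 29, 31]. For each prime, (1 − 1/p^7)^(-1) = p^7 / (p^7 − 1). The product is (1 − 1/2^7)^(-1), (1 − 1/3^7)^(-1), (1 − 1/5^7)^(-1), (1 − 1/7^7)^(-1), (1 − 1/11^7)^(-1), (1 − 1/13^7)^(-1), (1 − 1/17^7)^(-1), (1 − 1/19^7)^(-1), (1 − 1/23^7)^(-1), (1 − 1/29^7)^(-1), (1 − 1/31^7)^(-1) = ∏ p^7 / (p^7 − 1) = 37031956963631386906046525229438701635098769061332515193389940565625/36725327022248259763071767483224373757798563246158812707599806493184.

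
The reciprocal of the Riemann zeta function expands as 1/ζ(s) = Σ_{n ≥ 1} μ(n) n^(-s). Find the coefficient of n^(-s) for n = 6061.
μ(6061) = -1

Factor n = 6061 = 11 · 19 · 29. μ(n) = 0 if any exponent ≥ 2 (not squarefree); otherwise μ(n) = (−1)^{ω(n)} where ω(n) is the number of distinct prime factors. Applying: μ(6061) = -1.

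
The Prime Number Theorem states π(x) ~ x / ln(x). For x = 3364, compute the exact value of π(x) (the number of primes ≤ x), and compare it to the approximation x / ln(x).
π(3364) = 474;  x/ln(x) ≈ 414.24;  relative error ≈ 12.61%.

Directly count primes up to 3364: π(3364) = 474. The PNT approximation gives 3364/ln(3364) ≈ 3364/8.12089 ≈ 414.24. Relative error (π(x) − x/ln(x)) / π(x) ≈ 12.61%; the approximation is known to undercount slightly (Li(x) is a better estimate).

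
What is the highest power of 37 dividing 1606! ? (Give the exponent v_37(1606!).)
v_37(1606!) = 44

Legendre's formula: v_p(n!) = Σ_{k ≥ 1} ⌊n / p^k⌋. For p = 37, n = 1606, the terms are:
  ⌊1606/37^1⌋ = ⌊1606/37⌋ = 43
  ⌊1606/37^2⌋ = ⌊1606/1369⌋ = 1
(the next term ⌊1606/37^3⌋ = 0, terminating the sum). Summing: v_37(1606!) = 43 + 1 = 44.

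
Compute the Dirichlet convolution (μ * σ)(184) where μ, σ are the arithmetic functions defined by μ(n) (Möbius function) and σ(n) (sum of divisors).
(μ * σ)(184) = 184

Divisors of 184: [1, 2, 4, 8, 23, 46, 92, 184]. For each d | 184:
  d = 1: μ(1) · σ(184/1) = 1 · 360 = 360
  d = 2: μ(2) · σ(184/2) = -1 · 168 = -168
  d = 4: μ(4) · σ(184/4) = 0 · 72 = 0
  d = 8: μ(8) · σ(184/8) = 0 · 24 = 0
  d = 23: μ(23) · σ(184/23) = -1 · 15 = -15
  d = 46: μ(46) · σ(184/46) = 1 · 7 = 7
  d = 92: μ(92) · σ(184/92) = 0 · 3 = 0
  d = 184: μ(184) · σ(184/184) = 0 · 1 = 0
Summing: (μ * σ)(184) = 360 + -168 + 0 + 0 + -15 + 7 + 0 + 0 = 184.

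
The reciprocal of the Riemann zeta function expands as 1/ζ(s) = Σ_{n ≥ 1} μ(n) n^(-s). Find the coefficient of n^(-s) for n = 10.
μ(10) = 1

Factor n = 10 = 2 · 5. μ(n) = 0 if any exponent ≥ 2 (not squarefree); otherwise μ(n) = (−1)^{ω(n)} where ω(n) is the number of distinct prime factors. Applying: μ(10) = 1.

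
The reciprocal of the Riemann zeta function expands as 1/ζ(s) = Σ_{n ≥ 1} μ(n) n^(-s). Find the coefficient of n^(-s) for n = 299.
μ(299) = 1

Factor n = 299 = 13 · 23. μ(n) = 0 if any exponent ≥ 2 (not squarefree); otherwise μ(n) = (−1)^{ω(n)} where ω(n) is the number of distinct prime factors. Applying: μ(299) = 1.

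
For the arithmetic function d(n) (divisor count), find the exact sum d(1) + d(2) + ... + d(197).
Σ_{n ≤ 197} d(n) = 1072

Compute d(n) for each 1 ≤ n ≤ 197: d(1) = 1, d(2) = 2, d(3) = 2, d(4) = 3, d(5) = 2, d(6) = 4, d(7) = 2, d(8) = 4, d(9) = 3, d(10) = 4, d(11) = 2, d(12) = 6, d(13) = 2, d(14) = 4, d(15) = 4, d(16) = 5, d(17) = 2, d(18) = 6, d(19) = 2, d(20) = 6, d(21) = 4, d(22) = 4, d(23) = 2, d(24) = 8, d(25) = 3, d(26) = 4, d(27) = 4, d(28) = 6, d(29) = 2, d(30) = 8, d(31) = 2, d(32) = 6, d(33) = 4, d(34) = 4, d(35) = 4, d(36) = 9, d(37) = 2, d(38) = 4, d(39) = 4, d(40) = 8, d(41) = 2, d(42) = 8, d(43) = 2, d(44) = 6, d(45) = 6, d(46) = 4, d(47) = 2, d(48) = 10, d(49) = 3, d(50) = 6, d(51) = 4, d(52) = 6, d(53) = 2, d(54) = 8, d(55) = 4, d(56) = 8, d(57) = 4, d(58) = 4, d(59) = 2, d(60) = 12, d(61) = 2, d(62) = 4, d(63) = 6, d(64) = 7, d(65) = 4, d(66) = 8, d(67) = 2, d(68) = 6, d(69) = 4, d(70) = 8, d(71) = 2, d(72) = 12, d(73) = 2, d(74) = 4, d(75) = 6, d(76) = 6, d(77) = 4, d(78) = 8, d(79) = 2, d(80) = 10, d(81) = 5, d(82) = 4, d(83) = 2, d(84) = 12, d(85) = 4, d(86) = 4, d(87) = 4, d(88) = 8, d(89) = 2, d(90) = 12, d(91) = 4, d(92) = 6, d(93) = 4, d(94) = 4, d(95) = 4, d(96) = 12, d(97) = 2, d(98) = 6, d(99) = 6, d(100) = 9, d(101) = 2, d(102) = 8, d(103) = 2, d(104) = 8, d(105) = 8, d(106) = 4, d(107) = 2, d(108) = 12, d(109) = 2, d(110) = 8, d(111) = 4, d(112) = 10, d(113) = 2, d(114) = 8, d(115) = 4, d(116) = 6, d(117) = 6, d(118) = 4, d(119) = 4, d(120) = 16, d(121) = 3, d(122) = 4, d(123) = 4, d(124) = 6, d(125) = 4, d(126) = 12, d(127) = 2, d(128) = 8, d(129) = 4, d(130) = 8, d(131) = 2, d(132) = 12, d(133) = 4, d(134) = 4, d(135) = 8, d(136) = 8, d(137) = 2, d(138) = 8, d(139) = 2, d(140) = 12, d(141) = 4, d(142) = 4, d(143) = 4, d(144) = 15, d(145) = 4, d(146) = 4, d(147) = 6, d(148) = 6, d(149) = 2, d(150) = 12, d(151) = 2, d(152) = 8, d(153) = 6, d(154) = 8, d(155) = 4, d(156) = 12, d(157) = 2, d(158) = 4, d(159) = 4, d(160) = 12, d(161) = 4, d(162) = 10, d(163) = 2, d(164) = 6, d(165) = 8, d(166) = 4, d(167) = 2, d(168) = 16, d(169) = 3, d(170) = 8, d(171) = 6, d(172) = 6, d(173) = 2, d(174) = 8, d(175) = 6, d(176) = 10, d(177) = 4, d(178) = 4, d(179) = 2, d(180) = 18, d(181) = 2, d(182) = 8, d(183) = 4, d(184) = 8, d(185) = 4, d(186) = 8, d(187) = 4, d(188) = 6, d(189) = 8, d(190) = 8, d(191) = 2, d(192) = 14, d(193) = 2, d(194) = 4, d(195) = 8, d(196) = 9, d(197) = 2. Summing all 197 values: 1072. (Dirichlet's divisor formula: Σ_{n ≤ x} d(n) = x ln(x) + (2γ − 1) x + O(√x). For x = 197, the asymptotic estimate is ≈ 1071.21.)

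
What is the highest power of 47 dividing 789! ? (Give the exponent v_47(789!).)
v_47(789!) = 16

Legendre's formula: v_p(n!) = Σ_{k ≥ 1} ⌊n / p^k⌋. For p = 47, n = 789, the terms are:
  ⌊789/47^1⌋ = ⌊789/47⌋ = 16
(the next term ⌊789/47^2⌋ = 0, terminating the sum). Summing: v_47(789!) = 16 = 16.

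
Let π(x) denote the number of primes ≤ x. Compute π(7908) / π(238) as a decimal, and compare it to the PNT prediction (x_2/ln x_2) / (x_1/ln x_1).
π(7908)/π(238) = 999/51 ≈ 19.5882;  PNT prediction ≈ 20.2578.

π(238) = 51 and π(7908) = 999, so π(7908)/π(238) ≈ 19.5882. The PNT-predicted ratio is (7908/ln(7908)) / (238/ln(238)) ≈ 20.2578. The two agree to within a few percent, as expected.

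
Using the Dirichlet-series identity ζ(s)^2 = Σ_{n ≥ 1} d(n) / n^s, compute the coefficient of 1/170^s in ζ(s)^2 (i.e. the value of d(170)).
d(170) = 8

ζ(s)^2 = (Σ 1/m^s)(Σ 1/k^s). The coefficient of 1/n^s in the product is the number of ordered pairs (m, k) with mk = n, which equals d(n). For n = 170, divisors are [1, 2, 5, 10, 17, 34, 85, 170], so d(170) = 8.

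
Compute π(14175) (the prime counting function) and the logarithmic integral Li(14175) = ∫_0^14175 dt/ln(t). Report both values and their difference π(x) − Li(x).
π(14175) = 1668;  Li(14175) ≈ 1690.58;  π(x) − Li(x) ≈ -22.58.

Direct count of primes ≤ 14175 gives π(14175) = 1668. Numerical evaluation of the logarithmic integral gives Li(14175) ≈ 1690.58. The difference π(x) − Li(x) ≈ -22.58 is typically negative for small/moderate x (Li(x) overestimates), though Littlewood's theorem shows this sign changes infinitely often.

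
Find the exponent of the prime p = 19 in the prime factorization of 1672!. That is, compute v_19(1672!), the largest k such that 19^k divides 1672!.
v_19(1672!) = 92

Legendre's formula: v_p(n!) = Σ_{k ≥ 1} ⌊n / p^k⌋. For p = 19, n = 1672, the terms are:
  ⌊1672/19^1⌋ = ⌊1672/19⌋ = 88
  ⌊1672/19^2⌋ = ⌊1672/361⌋ = 4
(the next term ⌊1672/19^3⌋ = 0, terminating the sum). Summing: v_19(1672!) = 88 + 4 = 92.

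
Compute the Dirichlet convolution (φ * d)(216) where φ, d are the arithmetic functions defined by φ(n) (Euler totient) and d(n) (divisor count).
(φ * d)(216) = 600

Divisors of 216: [1, 2, 3, 4, 6, 8, 9, 12, 18, 24, 27, 36, 54, 72, 108, 216]. For each d | 216:
  d = 1: φ(1) · d(216/1) = 1 · 16 = 16
  d = 2: φ(2) · d(216/2) = 1 · 12 = 12
  d = 3: φ(3) · d(216/3) = 2 · 12 = 24
  d = 4: φ(4) · d(216/4) = 2 · 8 = 16
  d = 6: φ(6) · d(216/6) = 2 · 9 = 18
  d = 8: φ(8) · d(216/8) = 4 · 4 = 16
  d = 9: φ(9) · d(216/9) = 6 · 8 = 48
  d = 12: φ(12) · d(216/12) = 4 · 6 = 24
  d = 18: φ(18) · d(216/18) = 6 · 6 = 36
  d = 24: φ(24) · d(216/24) = 8 · 3 = 24
  d = 27: φ(27) · d(216/27) = 18 · 4 = 72
  d = 36: φ(36) · d(216/36) = 12 · 4 = 48
  d = 54: φ(54) · d(216/54) = 18 · 3 = 54
  d = 72: φ(72) · d(216/72) = 24 · 2 = 48
  d = 108: φ(108) · d(216/108) = 36 · 2 = 72
  d = 216: φ(216) · d(216/216) = 72 · 1 = 72
Summing: (φ * d)(216) = 16 + 12 + 24 + 16 + 18 + 16 + 48 + 24 + 36 + 24 + 72 + 48 + 54 + 48 + 72 + 72 = 600.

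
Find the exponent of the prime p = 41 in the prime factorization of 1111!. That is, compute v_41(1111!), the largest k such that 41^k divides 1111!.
v_41(1111!) = 27

Legendre's formula: v_p(n!) = Σ_{k ≥ 1} ⌊n / p^k⌋. For p = 41, n = 1111, the terms are:
  ⌊1111/41^1⌋ = ⌊1111/41⌋ = 27
(the next term ⌊1111/41^2⌋ = 0, terminating the sum). Summing: v_41(1111!) = 27 = 27.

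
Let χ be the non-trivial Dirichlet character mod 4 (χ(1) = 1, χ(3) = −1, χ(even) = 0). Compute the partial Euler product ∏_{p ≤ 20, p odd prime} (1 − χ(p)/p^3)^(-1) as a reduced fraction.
∏ = 2463517706231725/2542314678779904

The odd primes p ≤ 20 are [3, 5, 7, 11, 13, 17, 19]. For each, χ(p) = 1 if p ≡ 1 mod 4, χ(p) = −1 if p ≡ 3 mod 4. Taking (1 − χ(p)/p^3)^(-1) = p^3/(p^3 − χ(p)): (1 − (-1)/3^3)^(-1) · (1 − (1)/5^3)^(-1) · (1 − (-1)/7^3)^(-1) · (1 − (-1)/11^3)^(-1) · (1 − (1)/13^3)^(-1) · (1 − (1)/17^3)^(-1) · (1 − (-1)/19^3)^(-1) = 2463517706231725/2542314678779904.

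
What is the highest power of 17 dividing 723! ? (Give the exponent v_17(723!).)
v_17(723!) = 44

Legendre's formula: v_p(n!) = Σ_{k ≥ 1} ⌊n / p^k⌋. For p = 17, n = 723, the terms are:
  ⌊723/17^1⌋ = ⌊723/17⌋ = 42
  ⌊723/17^2⌋ = ⌊723/289⌋ = 2
(the next term ⌊723/17^3⌋ = 0, terminating the sum). Summing: v_17(723!) = 42 + 2 = 44.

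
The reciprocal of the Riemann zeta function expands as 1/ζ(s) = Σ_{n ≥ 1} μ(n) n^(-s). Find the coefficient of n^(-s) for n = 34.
μ(34) = 1

Factor n = 34 = 2 · 17. μ(n) = 0 if any exponent ≥ 2 (not squarefree); otherwise μ(n) = (−1)^{ω(n)} where ω(n) is the number of distinct prime factors. Applying: μ(34) = 1.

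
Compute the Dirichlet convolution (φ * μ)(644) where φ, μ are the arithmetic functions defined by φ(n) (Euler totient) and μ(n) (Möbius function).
(φ * μ)(644) = 105

Divisors of 644: [1, 2, 4, 7, 14, 23, 28, 46, 92, 161, 322, 644]. For each d | 644:
  d = 1: φ(1) · μ(644/1) = 1 · 0 = 0
  d = 2: φ(2) · μ(644/2) = 1 · -1 = -1
  d = 4: φ(4) · μ(644/4) = 2 · 1 = 2
  d = 7: φ(7) · μ(644/7) = 6 · 0 = 0
  d = 14: φ(14) · μ(644/14) = 6 · 1 = 6
  d = 23: φ(23) · μ(644/23) = 22 · 0 = 0
  d = 28: φ(28) · μ(644/28) = 12 · -1 = -12
  d = 46: φ(46) · μ(644/46) = 22 · 1 = 22
  d = 92: φ(92) · μ(644/92) = 44 · -1 = -44
  d = 161: φ(161) · μ(644/161) = 132 · 0 = 0
  d = 322: φ(322) · μ(644/322) = 132 · -1 = -132
  d = 644: φ(644) · μ(644/644) = 264 · 1 = 264
Summing: (φ * μ)(644) = 0 + -1 + 2 + 0 + 6 + 0 + -12 + 22 + -44 + 0 + -132 + 264 = 105.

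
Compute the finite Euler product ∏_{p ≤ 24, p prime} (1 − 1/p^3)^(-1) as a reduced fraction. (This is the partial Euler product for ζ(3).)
∏ = 580625301352525/483109627290624

The primes p ≤ 24 are [2, 3, 5, 7, 11, 13, 17, 19, 23]. For each prime, (1 − 1/p^3)^(-1) = p^3 / (p^3 − 1). The product is (1 − 1/2^3)^(-1), (1 − 1/3^3)^(-1), (1 − 1/5^3)^(-1), (1 − 1/7^3)^(-1), (1 − 1/11^3)^(-1), (1 − 1/13^3)^(-1), (1 − 1/17^3)^(-1), (1 − 1/19^3)^(-1), (1 − 1/23^3)^(-1) = ∏ p^3 / (p^3 − 1) = 580625301352525/483109627290624.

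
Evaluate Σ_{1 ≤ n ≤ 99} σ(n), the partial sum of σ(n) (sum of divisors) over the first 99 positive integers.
Σ_{n ≤ 99} σ(n) = 8082

Compute σ(n) for each 1 ≤ n ≤ 99: σ(1) = 1, σ(2) = 3, σ(3) = 4, σ(4) = 7, σ(5) = 6, σ(6) = 12, σ(7) = 8, σ(8) = 15, σ(9) = 13, σ(10) = 18, σ(11) = 12, σ(12) = 28, σ(13) = 14, σ(14) = 24, σ(15) = 24, σ(16) = 31, σ(17) = 18, σ(18) = 39, σ(19) = 20, σ(20) = 42, σ(21) = 32, σ(22) = 36, σ(23) = 24, σ(24) = 60, σ(25) = 31, σ(26) = 42, σ(27) = 40, σ(28) = 56, σ(29) = 30, σ(30) = 72, σ(31) = 32, σ(32) = 63, σ(33) = 48, σ(34) = 54, σ(35) = 48, σ(36) = 91, σ(37) = 38, σ(38) = 60, σ(39) = 56, σ(40) = 90, σ(41) = 42, σ(42) = 96, σ(43) = 44, σ(44) = 84, σ(45) = 78, σ(46) = 72, σ(47) = 48, σ(48) = 124, σ(49) = 57, σ(50) = 93, σ(51) = 72, σ(52) = 98, σ(53) = 54, σ(54) = 120, σ(55) = 72, σ(56) = 120, σ(57) = 80, σ(58) = 90, σ(59) = 60, σ(60) = 168, σ(61) = 62, σ(62) = 96, σ(63) = 104, σ(64) = 127, σ(65) = 84, σ(66) = 144, σ(67) = 68, σ(68) = 126, σ(69) = 96, σ(70) = 144, σ(71) = 72, σ(72) = 195, σ(73) = 74, σ(74) = 114, σ(75) = 124, σ(76) = 140, σ(77) = 96, σ(78) = 168, σ(79) = 80, σ(80) = 186, σ(81) = 121, σ(82) = 126, σ(83) = 84, σ(84) = 224, σ(85) = 108, σ(86) = 132, σ(87) = 120, σ(88) = 180, σ(89) = 90, σ(90) = 234, σ(91) = 112, σ(92) = 168, σ(93) = 128, σ(94) = 144, σ(95) = 120, σ(96) = 252, σ(97) = 98, σ(98) = 171, σ(99) = 156. Summing all 99 values: 8082. (Average order: Σ_{n ≤ x} σ(n) ~ (π²/12) x². For x = 99, (π²/12)·99² ≈ 8061.00.)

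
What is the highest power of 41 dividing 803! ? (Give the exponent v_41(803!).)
v_41(803!) = 19

Legendre's formula: v_p(n!) = Σ_{k ≥ 1} ⌊n / p^k⌋. For p = 41, n = 803, the terms are:
  ⌊803/41^1⌋ = ⌊803/41⌋ = 19
(the next term ⌊803/41^2⌋ = 0, terminating the sum). Summing: v_41(803!) = 19 = 19.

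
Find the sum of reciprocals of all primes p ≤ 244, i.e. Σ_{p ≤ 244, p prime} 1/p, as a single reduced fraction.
Σ 1/p = 506873196134241441348690763593294873492730445394823722837469097176314709804649267964680634478659521/256041159035492609053110100510385311995538591998443060216114576417920917800321526504084465112487730

π(244) = 53, so the primes ≤ 244 are [2, 3, 5, 7, 11, 13, 17, 19, 23, 29, 31, 37, 41, 43, 47, 53, 59, 61, 67, 71, 73, 79, 83, 89, 97, 101, 103, 107, 109, 113, 127, 131, 137, 139, 149, 151, 157, 163, 167, 173, 179, 181, 191, 193, 197, 199, 211, 223, 227, 229, 233, 239, 241]. Summing 1/p over these primes: 506873196134241441348690763593294873492730445394823722837469097176314709804649267964680634478659521/256041159035492609053110100510385311995538591998443060216114576417920917800321526504084465112487730 ≈ 1.9797. Mertens estimate ln ln(244) + 0.2615 ≈ 1.9657.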